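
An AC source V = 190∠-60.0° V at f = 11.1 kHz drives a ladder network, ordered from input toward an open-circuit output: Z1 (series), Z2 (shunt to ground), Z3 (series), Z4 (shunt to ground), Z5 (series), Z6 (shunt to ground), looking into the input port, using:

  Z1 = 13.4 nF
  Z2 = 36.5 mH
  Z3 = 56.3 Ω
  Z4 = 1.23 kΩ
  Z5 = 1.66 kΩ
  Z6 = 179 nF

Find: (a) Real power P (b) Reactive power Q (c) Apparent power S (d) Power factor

Step 1 — Angular frequency: ω = 2π·f = 2π·1.11e+04 = 6.974e+04 rad/s.
Step 2 — Component impedances:
  Z1: Z = 1/(jωC) = -j/(ω·C) = 0 - j1070 Ω
  Z2: Z = jωL = j·6.974e+04·0.0365 = 0 + j2546 Ω
  Z3: Z = R = 56.3 Ω
  Z4: Z = R = 1230 Ω
  Z5: Z = R = 1660 Ω
  Z6: Z = 1/(jωC) = -j/(ω·C) = 0 - j80.1 Ω
Step 3 — Ladder network (open output): work backward from the far end, alternating series and parallel combinations. Z_in = 707.6 - j871.2 Ω = 1122∠-50.9° Ω.
Step 4 — Source phasor: V = 190∠-60.0° V = 95 - j164.5 V.
Step 5 — Current: I = V / Z = 0.1672 - j0.02673 A = 0.1693∠-9.1° A.
Step 6 — Complex power: S = V·I* = 20.28 - j24.97 VA.
Step 7 — Real power: P = Re(S) = 20.28 W.
Step 8 — Reactive power: Q = Im(S) = -24.97 VAR.
Step 9 — Apparent power: |S| = 32.16 VA.
Step 10 — Power factor: PF = P/|S| = 0.6305 (leading).

(a) P = 20.28 W  (b) Q = -24.97 VAR  (c) S = 32.16 VA  (d) PF = 0.6305 (leading)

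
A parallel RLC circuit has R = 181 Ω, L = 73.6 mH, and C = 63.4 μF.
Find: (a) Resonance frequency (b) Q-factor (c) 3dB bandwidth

Step 1 — Resonance: ω₀ = 1/√(LC) = 1/√(0.0736·6.34e-05) = 462.9 rad/s.
Step 2 — f₀ = ω₀/(2π) = 73.68 Hz.
Step 3 — Parallel Q: Q = R/(ω₀L) = 181/(462.9·0.0736) = 5.312.
Step 4 — Bandwidth: Δω = ω₀/Q = 87.14 rad/s; BW = Δω/(2π) = 13.87 Hz.

(a) f₀ = 73.68 Hz  (b) Q = 5.312  (c) BW = 13.87 Hz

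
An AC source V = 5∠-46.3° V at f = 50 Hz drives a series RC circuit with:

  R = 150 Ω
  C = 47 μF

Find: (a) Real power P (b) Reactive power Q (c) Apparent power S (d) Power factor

Step 1 — Angular frequency: ω = 2π·f = 2π·50 = 314.2 rad/s.
Step 2 — Component impedances:
  R: Z = R = 150 Ω
  C: Z = 1/(jωC) = -j/(ω·C) = 0 - j67.73 Ω
Step 3 — Series combination: Z_total = R + C = 150 - j67.73 Ω = 164.6∠-24.3° Ω.
Step 4 — Source phasor: V = 5∠-46.3° V = 3.454 - j3.615 V.
Step 5 — Current: I = V / Z = 0.02817 - j0.01138 A = 0.03038∠-22.0° A.
Step 6 — Complex power: S = V·I* = 0.1384 - j0.06251 VA.
Step 7 — Real power: P = Re(S) = 0.1384 W.
Step 8 — Reactive power: Q = Im(S) = -0.06251 VAR.
Step 9 — Apparent power: |S| = 0.1519 VA.
Step 10 — Power factor: PF = P/|S| = 0.9114 (leading).

(a) P = 0.1384 W  (b) Q = -0.06251 VAR  (c) S = 0.1519 VA  (d) PF = 0.9114 (leading)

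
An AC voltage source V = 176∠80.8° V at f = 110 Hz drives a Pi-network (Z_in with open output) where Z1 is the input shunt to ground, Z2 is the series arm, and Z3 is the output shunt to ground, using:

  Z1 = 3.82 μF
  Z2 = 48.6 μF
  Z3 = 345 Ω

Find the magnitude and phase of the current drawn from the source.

Step 1 — Angular frequency: ω = 2π·f = 2π·110 = 691.2 rad/s.
Step 2 — Component impedances:
  Z1: Z = 1/(jωC) = -j/(ω·C) = 0 - j378.8 Ω
  Z2: Z = 1/(jωC) = -j/(ω·C) = 0 - j29.77 Ω
  Z3: Z = R = 345 Ω
Step 3 — With open output, the series arm Z2 and the output shunt Z3 appear in series to ground: Z2 + Z3 = 345 - j29.77 Ω.
Step 4 — Parallel with input shunt Z1: Z_in = Z1 || (Z2 + Z3) = 173.1 - j173.8 Ω = 245.3∠-45.1° Ω.
Step 5 — Source phasor: V = 176∠80.8° V = 28.14 + j173.7 V.
Step 6 — Ohm's law: I = V / Z_total = (28.14 + j173.7) / (173.1 - j173.8) = -0.4209 + j0.5811 A.
Step 7 — Convert to polar: |I| = 0.7175 A, ∠I = 125.9°.

I = 0.7175∠125.9° A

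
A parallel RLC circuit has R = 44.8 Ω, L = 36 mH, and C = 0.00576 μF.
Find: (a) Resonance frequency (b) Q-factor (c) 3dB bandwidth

Step 1 — Resonance: ω₀ = 1/√(LC) = 1/√(0.036·5.76e-09) = 6.944e+04 rad/s.
Step 2 — f₀ = ω₀/(2π) = 1.105e+04 Hz.
Step 3 — Parallel Q: Q = R/(ω₀L) = 44.8/(6.944e+04·0.036) = 0.01792.
Step 4 — Bandwidth: Δω = ω₀/Q = 3.875e+06 rad/s; BW = Δω/(2π) = 6.168e+05 Hz.

(a) f₀ = 1.105e+04 Hz  (b) Q = 0.01792  (c) BW = 6.168e+05 Hz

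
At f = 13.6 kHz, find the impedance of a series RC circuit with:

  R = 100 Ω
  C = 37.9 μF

Step 1 — Angular frequency: ω = 2π·f = 2π·1.36e+04 = 8.545e+04 rad/s.
Step 2 — Component impedances:
  R: Z = R = 100 Ω
  C: Z = 1/(jωC) = -j/(ω·C) = 0 - j0.3088 Ω
Step 3 — Series combination: Z_total = R + C = 100 - j0.3088 Ω = 100∠-0.2° Ω.

Z = 100 - j0.3088 Ω = 100∠-0.2° Ω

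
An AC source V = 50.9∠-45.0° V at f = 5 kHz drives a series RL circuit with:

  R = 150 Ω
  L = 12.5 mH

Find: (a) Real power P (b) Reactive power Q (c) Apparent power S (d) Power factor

Step 1 — Angular frequency: ω = 2π·f = 2π·5000 = 3.142e+04 rad/s.
Step 2 — Component impedances:
  R: Z = R = 150 Ω
  L: Z = jωL = j·3.142e+04·0.0125 = 0 + j392.7 Ω
Step 3 — Series combination: Z_total = R + L = 150 + j392.7 Ω = 420.4∠69.1° Ω.
Step 4 — Source phasor: V = 50.9∠-45.0° V = 35.99 - j35.99 V.
Step 5 — Current: I = V / Z = -0.04943 - j0.1105 A = 0.1211∠-114.1° A.
Step 6 — Complex power: S = V·I* = 2.199 + j5.757 VA.
Step 7 — Real power: P = Re(S) = 2.199 W.
Step 8 — Reactive power: Q = Im(S) = 5.757 VAR.
Step 9 — Apparent power: |S| = 6.163 VA.
Step 10 — Power factor: PF = P/|S| = 0.3568 (lagging).

(a) P = 2.199 W  (b) Q = 5.757 VAR  (c) S = 6.163 VA  (d) PF = 0.3568 (lagging)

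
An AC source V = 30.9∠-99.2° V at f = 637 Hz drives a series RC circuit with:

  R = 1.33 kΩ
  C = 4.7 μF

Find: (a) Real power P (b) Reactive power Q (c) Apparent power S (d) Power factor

Step 1 — Angular frequency: ω = 2π·f = 2π·637 = 4002 rad/s.
Step 2 — Component impedances:
  R: Z = R = 1330 Ω
  C: Z = 1/(jωC) = -j/(ω·C) = 0 - j53.16 Ω
Step 3 — Series combination: Z_total = R + C = 1330 - j53.16 Ω = 1331∠-2.3° Ω.
Step 4 — Source phasor: V = 30.9∠-99.2° V = -4.94 - j30.5 V.
Step 5 — Current: I = V / Z = -0.002793 - j0.02305 A = 0.02321∠-96.9° A.
Step 6 — Complex power: S = V·I* = 0.7168 - j0.02865 VA.
Step 7 — Real power: P = Re(S) = 0.7168 W.
Step 8 — Reactive power: Q = Im(S) = -0.02865 VAR.
Step 9 — Apparent power: |S| = 0.7173 VA.
Step 10 — Power factor: PF = P/|S| = 0.9992 (leading).

(a) P = 0.7168 W  (b) Q = -0.02865 VAR  (c) S = 0.7173 VA  (d) PF = 0.9992 (leading)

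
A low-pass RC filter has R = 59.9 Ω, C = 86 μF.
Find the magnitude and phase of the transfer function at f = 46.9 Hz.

Step 1 — Angular frequency: ω = 2π·46.9 = 294.7 rad/s.
Step 2 — Transfer function: H(jω) = 1/(1 + jωRC).
Step 3 — Denominator: 1 + jωRC = 1 + j·294.7·59.9·8.6e-05 = 1 + j1.518.
Step 4 — H = 0.3026 - j0.4594.
Step 5 — Magnitude: |H| = 0.5501 (-5.2 dB); phase: φ = -56.6°.

|H| = 0.5501 (-5.2 dB), φ = -56.6°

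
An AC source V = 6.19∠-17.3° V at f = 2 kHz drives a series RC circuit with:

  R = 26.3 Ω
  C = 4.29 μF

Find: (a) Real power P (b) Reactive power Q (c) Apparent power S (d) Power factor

Step 1 — Angular frequency: ω = 2π·f = 2π·2000 = 1.257e+04 rad/s.
Step 2 — Component impedances:
  R: Z = R = 26.3 Ω
  C: Z = 1/(jωC) = -j/(ω·C) = 0 - j18.55 Ω
Step 3 — Series combination: Z_total = R + C = 26.3 - j18.55 Ω = 32.18∠-35.2° Ω.
Step 4 — Source phasor: V = 6.19∠-17.3° V = 5.91 - j1.841 V.
Step 5 — Current: I = V / Z = 0.183 + j0.0591 A = 0.1923∠17.9° A.
Step 6 — Complex power: S = V·I* = 0.9729 - j0.6862 VA.
Step 7 — Real power: P = Re(S) = 0.9729 W.
Step 8 — Reactive power: Q = Im(S) = -0.6862 VAR.
Step 9 — Apparent power: |S| = 1.191 VA.
Step 10 — Power factor: PF = P/|S| = 0.8172 (leading).

(a) P = 0.9729 W  (b) Q = -0.6862 VAR  (c) S = 1.191 VA  (d) PF = 0.8172 (leading)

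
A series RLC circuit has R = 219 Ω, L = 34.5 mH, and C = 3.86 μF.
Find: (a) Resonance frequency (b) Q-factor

Step 1 — Resonance condition Im(Z)=0 gives ω₀ = 1/√(LC).
Step 2 — ω₀ = 1/√(0.0345·3.86e-06) = 2740 rad/s.
Step 3 — f₀ = ω₀/(2π) = 436.1 Hz.
Step 4 — Series Q: Q = ω₀L/R = 2740·0.0345/219 = 0.4317.

(a) f₀ = 436.1 Hz  (b) Q = 0.4317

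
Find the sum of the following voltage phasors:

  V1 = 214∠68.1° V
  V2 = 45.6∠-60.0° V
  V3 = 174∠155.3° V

Step 1 — Convert each phasor to rectangular form:
  V1 = 214·(cos(68.1°) + j·sin(68.1°)) = 79.82 + j198.6 V
  V2 = 45.6·(cos(-60.0°) + j·sin(-60.0°)) = 22.8 - j39.49 V
  V3 = 174·(cos(155.3°) + j·sin(155.3°)) = -158.1 + j72.71 V
Step 2 — Sum components: V_total = -55.46 + j231.8 V.
Step 3 — Convert to polar: |V_total| = 238.3 V, ∠V_total = 103.5°.

V_total = 238.3∠103.5° V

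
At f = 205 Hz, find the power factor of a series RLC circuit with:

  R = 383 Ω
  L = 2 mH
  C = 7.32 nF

Step 1 — Angular frequency: ω = 2π·f = 2π·205 = 1288 rad/s.
Step 2 — Component impedances:
  R: Z = R = 383 Ω
  L: Z = jωL = j·1288·0.002 = 0 + j2.576 Ω
  C: Z = 1/(jωC) = -j/(ω·C) = 0 - j1.061e+05 Ω
Step 3 — Series combination: Z_total = R + L + C = 383 - j1.061e+05 Ω = 1.061e+05∠-89.8° Ω.
Step 4 — Power factor: PF = cos(φ) = Re(Z)/|Z| = 383/1.0606e+05 = 0.003611.
Step 5 — Type: Im(Z) = -1.061e+05 ⇒ leading (phase φ = -89.8°).

PF = 0.003611 (leading, φ = -89.8°)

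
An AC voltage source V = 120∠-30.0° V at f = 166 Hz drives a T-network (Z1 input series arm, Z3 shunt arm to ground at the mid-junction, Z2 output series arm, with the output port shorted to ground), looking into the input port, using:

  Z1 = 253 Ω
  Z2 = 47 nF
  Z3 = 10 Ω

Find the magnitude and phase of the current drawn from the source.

Step 1 — Angular frequency: ω = 2π·f = 2π·166 = 1043 rad/s.
Step 2 — Component impedances:
  Z1: Z = R = 253 Ω
  Z2: Z = 1/(jωC) = -j/(ω·C) = 0 - j2.04e+04 Ω
  Z3: Z = R = 10 Ω
Step 3 — With the output port shorted to ground, the output series arm Z2 runs from the junction to ground; the shunt arm Z3 also runs from the junction to ground. They appear in parallel: Z3 || Z2 = 10 - j0.004902 Ω.
Step 4 — Series with input arm Z1: Z_in = Z1 + (Z3 || Z2) = 263 - j0.004902 Ω = 263∠-0.0° Ω.
Step 5 — Source phasor: V = 120∠-30.0° V = 103.9 - j60 V.
Step 6 — Ohm's law: I = V / Z_total = (103.9 - j60) / (263 - j0.004902) = 0.3951 - j0.2281 A.
Step 7 — Convert to polar: |I| = 0.4563 A, ∠I = -30.0°.

I = 0.4563∠-30.0° A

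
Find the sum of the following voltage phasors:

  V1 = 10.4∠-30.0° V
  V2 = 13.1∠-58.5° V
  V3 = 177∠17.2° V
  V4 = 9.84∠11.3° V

Step 1 — Convert each phasor to rectangular form:
  V1 = 10.4·(cos(-30.0°) + j·sin(-30.0°)) = 9.007 - j5.2 V
  V2 = 13.1·(cos(-58.5°) + j·sin(-58.5°)) = 6.845 - j11.17 V
  V3 = 177·(cos(17.2°) + j·sin(17.2°)) = 169.1 + j52.34 V
  V4 = 9.84·(cos(11.3°) + j·sin(11.3°)) = 9.649 + j1.928 V
Step 2 — Sum components: V_total = 194.6 + j37.9 V.
Step 3 — Convert to polar: |V_total| = 198.2 V, ∠V_total = 11.0°.

V_total = 198.2∠11.0° V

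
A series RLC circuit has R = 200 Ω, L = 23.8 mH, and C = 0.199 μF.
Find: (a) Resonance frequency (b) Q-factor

Step 1 — Resonance condition Im(Z)=0 gives ω₀ = 1/√(LC).
Step 2 — ω₀ = 1/√(0.0238·1.99e-07) = 1.453e+04 rad/s.
Step 3 — f₀ = ω₀/(2π) = 2313 Hz.
Step 4 — Series Q: Q = ω₀L/R = 1.453e+04·0.0238/200 = 1.729.

(a) f₀ = 2313 Hz  (b) Q = 1.729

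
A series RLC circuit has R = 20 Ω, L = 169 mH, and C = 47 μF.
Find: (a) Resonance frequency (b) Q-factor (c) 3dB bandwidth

Step 1 — Resonance condition Im(Z)=0 gives ω₀ = 1/√(LC).
Step 2 — ω₀ = 1/√(0.169·4.7e-05) = 354.8 rad/s.
Step 3 — f₀ = ω₀/(2π) = 56.47 Hz.
Step 4 — Series Q: Q = ω₀L/R = 354.8·0.169/20 = 2.998.
Step 5 — 3dB bandwidth: Δω = ω₀/Q = 118.3 rad/s; BW = Δω/(2π) = 18.83 Hz.

(a) f₀ = 56.47 Hz  (b) Q = 2.998  (c) BW = 18.83 Hz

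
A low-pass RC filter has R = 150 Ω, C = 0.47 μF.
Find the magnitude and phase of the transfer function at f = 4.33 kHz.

Step 1 — Angular frequency: ω = 2π·4330 = 2.721e+04 rad/s.
Step 2 — Transfer function: H(jω) = 1/(1 + jωRC).
Step 3 — Denominator: 1 + jωRC = 1 + j·2.721e+04·150·4.7e-07 = 1 + j1.918.
Step 4 — H = 0.2137 - j0.4099.
Step 5 — Magnitude: |H| = 0.4623 (-6.7 dB); phase: φ = -62.5°.

|H| = 0.4623 (-6.7 dB), φ = -62.5°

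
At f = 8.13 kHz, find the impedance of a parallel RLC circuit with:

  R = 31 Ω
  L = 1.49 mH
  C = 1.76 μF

Step 1 — Angular frequency: ω = 2π·f = 2π·8130 = 5.108e+04 rad/s.
Step 2 — Component impedances:
  R: Z = R = 31 Ω
  L: Z = jωL = j·5.108e+04·0.00149 = 0 + j76.11 Ω
  C: Z = 1/(jωC) = -j/(ω·C) = 0 - j11.12 Ω
Step 3 — Parallel combination: 1/Z_total = 1/R + 1/L + 1/C; Z_total = 4.652 - j11.07 Ω = 12.01∠-67.2° Ω.

Z = 4.652 - j11.07 Ω = 12.01∠-67.2° Ω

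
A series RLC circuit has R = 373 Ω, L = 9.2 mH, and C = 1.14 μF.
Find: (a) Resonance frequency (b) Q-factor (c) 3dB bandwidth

Step 1 — Resonance: ω₀ = 1/√(LC) = 1/√(0.0092·1.14e-06) = 9765 rad/s.
Step 2 — f₀ = ω₀/(2π) = 1554 Hz.
Step 3 — Series Q: Q = ω₀L/R = 9765·0.0092/373 = 0.2408.
Step 4 — Bandwidth: Δω = ω₀/Q = 4.054e+04 rad/s; BW = Δω/(2π) = 6453 Hz.

(a) f₀ = 1554 Hz  (b) Q = 0.2408  (c) BW = 6453 Hz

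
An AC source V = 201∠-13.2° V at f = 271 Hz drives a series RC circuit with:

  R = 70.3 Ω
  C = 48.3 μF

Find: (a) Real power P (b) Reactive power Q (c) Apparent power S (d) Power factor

Step 1 — Angular frequency: ω = 2π·f = 2π·271 = 1703 rad/s.
Step 2 — Component impedances:
  R: Z = R = 70.3 Ω
  C: Z = 1/(jωC) = -j/(ω·C) = 0 - j12.16 Ω
Step 3 — Series combination: Z_total = R + C = 70.3 - j12.16 Ω = 71.34∠-9.8° Ω.
Step 4 — Source phasor: V = 201∠-13.2° V = 195.7 - j45.9 V.
Step 5 — Current: I = V / Z = 2.812 - j0.1665 A = 2.817∠-3.4° A.
Step 6 — Complex power: S = V·I* = 558 - j96.51 VA.
Step 7 — Real power: P = Re(S) = 558 W.
Step 8 — Reactive power: Q = Im(S) = -96.51 VAR.
Step 9 — Apparent power: |S| = 566.3 VA.
Step 10 — Power factor: PF = P/|S| = 0.9854 (leading).

(a) P = 558 W  (b) Q = -96.51 VAR  (c) S = 566.3 VA  (d) PF = 0.9854 (leading)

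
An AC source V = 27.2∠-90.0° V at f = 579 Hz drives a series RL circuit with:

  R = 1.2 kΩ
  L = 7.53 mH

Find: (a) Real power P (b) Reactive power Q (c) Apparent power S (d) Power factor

Step 1 — Angular frequency: ω = 2π·f = 2π·579 = 3638 rad/s.
Step 2 — Component impedances:
  R: Z = R = 1200 Ω
  L: Z = jωL = j·3638·0.00753 = 0 + j27.39 Ω
Step 3 — Series combination: Z_total = R + L = 1200 + j27.39 Ω = 1200∠1.3° Ω.
Step 4 — Source phasor: V = 27.2∠-90.0° V = 0 - j27.2 V.
Step 5 — Current: I = V / Z = -0.0005172 - j0.02265 A = 0.02266∠-91.3° A.
Step 6 — Complex power: S = V·I* = 0.6162 + j0.01407 VA.
Step 7 — Real power: P = Re(S) = 0.6162 W.
Step 8 — Reactive power: Q = Im(S) = 0.01407 VAR.
Step 9 — Apparent power: |S| = 0.6164 VA.
Step 10 — Power factor: PF = P/|S| = 0.9997 (lagging).

(a) P = 0.6162 W  (b) Q = 0.01407 VAR  (c) S = 0.6164 VA  (d) PF = 0.9997 (lagging)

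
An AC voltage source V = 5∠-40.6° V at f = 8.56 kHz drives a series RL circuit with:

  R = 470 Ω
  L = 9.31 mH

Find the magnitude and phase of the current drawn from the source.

Step 1 — Angular frequency: ω = 2π·f = 2π·8560 = 5.378e+04 rad/s.
Step 2 — Component impedances:
  R: Z = R = 470 Ω
  L: Z = jωL = j·5.378e+04·0.00931 = 0 + j500.7 Ω
Step 3 — Series combination: Z_total = R + L = 470 + j500.7 Ω = 686.8∠46.8° Ω.
Step 4 — Source phasor: V = 5∠-40.6° V = 3.796 - j3.254 V.
Step 5 — Ohm's law: I = V / Z_total = (3.796 - j3.254) / (470 + j500.7) = 0.0003286 - j0.007273 A.
Step 6 — Convert to polar: |I| = 0.007281 A, ∠I = -87.4°.

I = 0.007281∠-87.4° A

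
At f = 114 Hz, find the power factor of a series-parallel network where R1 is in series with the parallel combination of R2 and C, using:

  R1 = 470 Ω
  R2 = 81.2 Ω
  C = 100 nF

Step 1 — Angular frequency: ω = 2π·f = 2π·114 = 716.3 rad/s.
Step 2 — Component impedances:
  R1: Z = R = 470 Ω
  R2: Z = R = 81.2 Ω
  C: Z = 1/(jωC) = -j/(ω·C) = 0 - j1.396e+04 Ω
Step 3 — Parallel branch: R2 || C = 1/(1/R2 + 1/C) = 81.2 - j0.4723 Ω.
Step 4 — Series with R1: Z_total = R1 + (R2 || C) = 551.2 - j0.4723 Ω = 551.2∠-0.0° Ω.
Step 5 — Power factor: PF = cos(φ) = Re(Z)/|Z| = 551.2/551.2 = 1.
Step 6 — Type: Im(Z) = -0.4723 ⇒ leading (phase φ = -0.0°).

PF = 1 (leading, φ = -0.0°)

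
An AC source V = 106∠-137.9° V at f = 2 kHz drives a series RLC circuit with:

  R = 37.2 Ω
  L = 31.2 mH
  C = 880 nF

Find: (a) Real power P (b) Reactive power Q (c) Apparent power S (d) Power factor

Step 1 — Angular frequency: ω = 2π·f = 2π·2000 = 1.257e+04 rad/s.
Step 2 — Component impedances:
  R: Z = R = 37.2 Ω
  L: Z = jωL = j·1.257e+04·0.0312 = 0 + j392.1 Ω
  C: Z = 1/(jωC) = -j/(ω·C) = 0 - j90.43 Ω
Step 3 — Series combination: Z_total = R + L + C = 37.2 + j301.6 Ω = 303.9∠83.0° Ω.
Step 4 — Source phasor: V = 106∠-137.9° V = -78.65 - j71.07 V.
Step 5 — Current: I = V / Z = -0.2637 + j0.2282 A = 0.3488∠139.1° A.
Step 6 — Complex power: S = V·I* = 4.525 + j36.69 VA.
Step 7 — Real power: P = Re(S) = 4.525 W.
Step 8 — Reactive power: Q = Im(S) = 36.69 VAR.
Step 9 — Apparent power: |S| = 36.97 VA.
Step 10 — Power factor: PF = P/|S| = 0.1224 (lagging).

(a) P = 4.525 W  (b) Q = 36.69 VAR  (c) S = 36.97 VA  (d) PF = 0.1224 (lagging)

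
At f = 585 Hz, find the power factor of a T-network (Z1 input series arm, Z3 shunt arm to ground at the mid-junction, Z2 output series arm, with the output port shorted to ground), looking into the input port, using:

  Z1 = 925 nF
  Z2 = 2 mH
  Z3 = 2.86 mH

Step 1 — Angular frequency: ω = 2π·f = 2π·585 = 3676 rad/s.
Step 2 — Component impedances:
  Z1: Z = 1/(jωC) = -j/(ω·C) = 0 - j294.1 Ω
  Z2: Z = jωL = j·3676·0.002 = 0 + j7.351 Ω
  Z3: Z = jωL = j·3676·0.00286 = 0 + j10.51 Ω
Step 3 — With the output port shorted to ground, the output series arm Z2 runs from the junction to ground; the shunt arm Z3 also runs from the junction to ground. They appear in parallel: Z3 || Z2 = 0 + j4.326 Ω.
Step 4 — Series with input arm Z1: Z_in = Z1 + (Z3 || Z2) = 0 - j289.8 Ω = 289.8∠-90.0° Ω.
Step 5 — Power factor: PF = cos(φ) = Re(Z)/|Z| = 0/289.8 = 0.
Step 6 — Type: Im(Z) = -289.8 ⇒ leading (phase φ = -90.0°).

PF = 0 (leading, φ = -90.0°)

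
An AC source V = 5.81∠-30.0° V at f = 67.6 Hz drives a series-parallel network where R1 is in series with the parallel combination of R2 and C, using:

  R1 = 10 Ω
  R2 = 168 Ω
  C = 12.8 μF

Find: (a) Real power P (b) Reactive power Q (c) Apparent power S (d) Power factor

Step 1 — Angular frequency: ω = 2π·f = 2π·67.6 = 424.7 rad/s.
Step 2 — Component impedances:
  R1: Z = R = 10 Ω
  R2: Z = R = 168 Ω
  C: Z = 1/(jωC) = -j/(ω·C) = 0 - j183.9 Ω
Step 3 — Parallel branch: R2 || C = 1/(1/R2 + 1/C) = 91.59 - j83.66 Ω.
Step 4 — Series with R1: Z_total = R1 + (R2 || C) = 101.6 - j83.66 Ω = 131.6∠-39.5° Ω.
Step 5 — Source phasor: V = 5.81∠-30.0° V = 5.032 - j2.905 V.
Step 6 — Current: I = V / Z = 0.04355 + j0.007264 A = 0.04415∠9.5° A.
Step 7 — Complex power: S = V·I* = 0.198 - j0.1631 VA.
Step 8 — Real power: P = Re(S) = 0.198 W.
Step 9 — Reactive power: Q = Im(S) = -0.1631 VAR.
Step 10 — Apparent power: |S| = 0.2565 VA.
Step 11 — Power factor: PF = P/|S| = 0.772 (leading).

(a) P = 0.198 W  (b) Q = -0.1631 VAR  (c) S = 0.2565 VA  (d) PF = 0.772 (leading)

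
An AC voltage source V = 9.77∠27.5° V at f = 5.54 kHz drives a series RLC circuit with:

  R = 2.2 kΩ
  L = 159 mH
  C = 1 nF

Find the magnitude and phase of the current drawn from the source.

Step 1 — Angular frequency: ω = 2π·f = 2π·5540 = 3.481e+04 rad/s.
Step 2 — Component impedances:
  R: Z = R = 2200 Ω
  L: Z = jωL = j·3.481e+04·0.159 = 0 + j5535 Ω
  C: Z = 1/(jωC) = -j/(ω·C) = 0 - j2.873e+04 Ω
Step 3 — Series combination: Z_total = R + L + C = 2200 - j2.319e+04 Ω = 2.33e+04∠-84.6° Ω.
Step 4 — Source phasor: V = 9.77∠27.5° V = 8.666 + j4.511 V.
Step 5 — Ohm's law: I = V / Z_total = (8.666 + j4.511) / (2200 - j2.319e+04) = -0.0001576 + j0.0003886 A.
Step 6 — Convert to polar: |I| = 0.0004194 A, ∠I = 112.1°.

I = 0.0004194∠112.1° A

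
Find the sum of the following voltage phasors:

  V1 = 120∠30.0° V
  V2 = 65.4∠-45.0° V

Step 1 — Convert each phasor to rectangular form:
  V1 = 120·(cos(30.0°) + j·sin(30.0°)) = 103.9 + j60 V
  V2 = 65.4·(cos(-45.0°) + j·sin(-45.0°)) = 46.24 - j46.24 V
Step 2 — Sum components: V_total = 150.2 + j13.76 V.
Step 3 — Convert to polar: |V_total| = 150.8 V, ∠V_total = 5.2°.

V_total = 150.8∠5.2° V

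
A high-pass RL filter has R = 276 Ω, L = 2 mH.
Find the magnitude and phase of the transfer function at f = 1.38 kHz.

Step 1 — Angular frequency: ω = 2π·1380 = 8671 rad/s.
Step 2 — Transfer function: H(jω) = jωL/(R + jωL).
Step 3 — Numerator jωL = j·17.34; denominator R + jωL = 276 + j17.34.
Step 4 — H = 0.003932 + j0.06258.
Step 5 — Magnitude: |H| = 0.06271 (-24.1 dB); phase: φ = 86.4°.

|H| = 0.06271 (-24.1 dB), φ = 86.4°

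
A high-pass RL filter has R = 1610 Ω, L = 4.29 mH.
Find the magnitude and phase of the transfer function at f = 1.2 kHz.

Step 1 — Angular frequency: ω = 2π·1200 = 7540 rad/s.
Step 2 — Transfer function: H(jω) = jωL/(R + jωL).
Step 3 — Numerator jωL = j·32.35; denominator R + jωL = 1610 + j32.35.
Step 4 — H = 0.0004035 + j0.02008.
Step 5 — Magnitude: |H| = 0.02009 (-33.9 dB); phase: φ = 88.8°.

|H| = 0.02009 (-33.9 dB), φ = 88.8°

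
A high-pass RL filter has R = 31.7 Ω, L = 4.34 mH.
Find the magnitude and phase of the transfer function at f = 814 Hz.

Step 1 — Angular frequency: ω = 2π·814 = 5115 rad/s.
Step 2 — Transfer function: H(jω) = jωL/(R + jωL).
Step 3 — Numerator jωL = j·22.2; denominator R + jωL = 31.7 + j22.2.
Step 4 — H = 0.329 + j0.4698.
Step 5 — Magnitude: |H| = 0.5736 (-4.8 dB); phase: φ = 55.0°.

|H| = 0.5736 (-4.8 dB), φ = 55.0°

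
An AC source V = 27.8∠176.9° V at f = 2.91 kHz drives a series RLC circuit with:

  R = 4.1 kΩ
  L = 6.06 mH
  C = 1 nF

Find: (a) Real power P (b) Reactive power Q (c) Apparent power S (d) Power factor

Step 1 — Angular frequency: ω = 2π·f = 2π·2910 = 1.828e+04 rad/s.
Step 2 — Component impedances:
  R: Z = R = 4100 Ω
  L: Z = jωL = j·1.828e+04·0.00606 = 0 + j110.8 Ω
  C: Z = 1/(jωC) = -j/(ω·C) = 0 - j5.469e+04 Ω
Step 3 — Series combination: Z_total = R + L + C = 4100 - j5.458e+04 Ω = 5.474e+04∠-85.7° Ω.
Step 4 — Source phasor: V = 27.8∠176.9° V = -27.76 + j1.503 V.
Step 5 — Current: I = V / Z = -6.538e-05 - j0.0005037 A = 0.0005079∠-97.4° A.
Step 6 — Complex power: S = V·I* = 0.001058 - j0.01408 VA.
Step 7 — Real power: P = Re(S) = 0.001058 W.
Step 8 — Reactive power: Q = Im(S) = -0.01408 VAR.
Step 9 — Apparent power: |S| = 0.01412 VA.
Step 10 — Power factor: PF = P/|S| = 0.07491 (leading).

(a) P = 0.001058 W  (b) Q = -0.01408 VAR  (c) S = 0.01412 VA  (d) PF = 0.07491 (leading)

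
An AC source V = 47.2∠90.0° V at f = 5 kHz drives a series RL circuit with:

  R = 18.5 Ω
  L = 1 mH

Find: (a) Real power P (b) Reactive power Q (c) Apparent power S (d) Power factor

Step 1 — Angular frequency: ω = 2π·f = 2π·5000 = 3.142e+04 rad/s.
Step 2 — Component impedances:
  R: Z = R = 18.5 Ω
  L: Z = jωL = j·3.142e+04·0.001 = 0 + j31.42 Ω
Step 3 — Series combination: Z_total = R + L = 18.5 + j31.42 Ω = 36.46∠59.5° Ω.
Step 4 — Source phasor: V = 47.2∠90.0° V = 0 + j47.2 V.
Step 5 — Current: I = V / Z = 1.116 + j0.6569 A = 1.295∠30.5° A.
Step 6 — Complex power: S = V·I* = 31.01 + j52.66 VA.
Step 7 — Real power: P = Re(S) = 31.01 W.
Step 8 — Reactive power: Q = Im(S) = 52.66 VAR.
Step 9 — Apparent power: |S| = 61.11 VA.
Step 10 — Power factor: PF = P/|S| = 0.5074 (lagging).

(a) P = 31.01 W  (b) Q = 52.66 VAR  (c) S = 61.11 VA  (d) PF = 0.5074 (lagging)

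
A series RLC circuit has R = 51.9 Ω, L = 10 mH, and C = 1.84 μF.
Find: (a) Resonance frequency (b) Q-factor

Step 1 — Resonance condition Im(Z)=0 gives ω₀ = 1/√(LC).
Step 2 — ω₀ = 1/√(0.01·1.84e-06) = 7372 rad/s.
Step 3 — f₀ = ω₀/(2π) = 1173 Hz.
Step 4 — Series Q: Q = ω₀L/R = 7372·0.01/51.9 = 1.42.

(a) f₀ = 1173 Hz  (b) Q = 1.42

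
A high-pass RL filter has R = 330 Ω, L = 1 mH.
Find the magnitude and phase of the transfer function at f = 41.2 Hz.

Step 1 — Angular frequency: ω = 2π·41.2 = 258.9 rad/s.
Step 2 — Transfer function: H(jω) = jωL/(R + jωL).
Step 3 — Numerator jωL = j·0.2589; denominator R + jωL = 330 + j0.2589.
Step 4 — H = 6.154e-07 + j0.0007844.
Step 5 — Magnitude: |H| = 0.0007844 (-62.1 dB); phase: φ = 90.0°.

|H| = 0.0007844 (-62.1 dB), φ = 90.0°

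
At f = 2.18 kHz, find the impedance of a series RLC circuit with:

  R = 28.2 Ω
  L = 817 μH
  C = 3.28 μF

Step 1 — Angular frequency: ω = 2π·f = 2π·2180 = 1.37e+04 rad/s.
Step 2 — Component impedances:
  R: Z = R = 28.2 Ω
  L: Z = jωL = j·1.37e+04·0.000817 = 0 + j11.19 Ω
  C: Z = 1/(jωC) = -j/(ω·C) = 0 - j22.26 Ω
Step 3 — Series combination: Z_total = R + L + C = 28.2 - j11.07 Ω = 30.29∠-21.4° Ω.

Z = 28.2 - j11.07 Ω = 30.29∠-21.4° Ω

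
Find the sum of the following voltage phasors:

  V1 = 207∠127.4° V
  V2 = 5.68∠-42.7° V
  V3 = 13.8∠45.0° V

Step 1 — Convert each phasor to rectangular form:
  V1 = 207·(cos(127.4°) + j·sin(127.4°)) = -125.7 + j164.4 V
  V2 = 5.68·(cos(-42.7°) + j·sin(-42.7°)) = 4.174 - j3.852 V
  V3 = 13.8·(cos(45.0°) + j·sin(45.0°)) = 9.758 + j9.758 V
Step 2 — Sum components: V_total = -111.8 + j170.3 V.
Step 3 — Convert to polar: |V_total| = 203.8 V, ∠V_total = 123.3°.

V_total = 203.8∠123.3° V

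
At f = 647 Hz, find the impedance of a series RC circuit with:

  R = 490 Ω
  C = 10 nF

Step 1 — Angular frequency: ω = 2π·f = 2π·647 = 4065 rad/s.
Step 2 — Component impedances:
  R: Z = R = 490 Ω
  C: Z = 1/(jωC) = -j/(ω·C) = 0 - j2.46e+04 Ω
Step 3 — Series combination: Z_total = R + C = 490 - j2.46e+04 Ω = 2.46e+04∠-88.9° Ω.

Z = 490 - j2.46e+04 Ω = 2.46e+04∠-88.9° Ω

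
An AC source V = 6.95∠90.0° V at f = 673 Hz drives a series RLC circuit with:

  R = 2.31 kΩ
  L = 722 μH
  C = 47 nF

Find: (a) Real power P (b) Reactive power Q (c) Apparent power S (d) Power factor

Step 1 — Angular frequency: ω = 2π·f = 2π·673 = 4229 rad/s.
Step 2 — Component impedances:
  R: Z = R = 2310 Ω
  L: Z = jωL = j·4229·0.000722 = 0 + j3.053 Ω
  C: Z = 1/(jωC) = -j/(ω·C) = 0 - j5032 Ω
Step 3 — Series combination: Z_total = R + L + C = 2310 - j5029 Ω = 5534∠-65.3° Ω.
Step 4 — Source phasor: V = 6.95∠90.0° V = 0 + j6.95 V.
Step 5 — Current: I = V / Z = -0.001141 + j0.0005243 A = 0.001256∠155.3° A.
Step 6 — Complex power: S = V·I* = 0.003644 - j0.007932 VA.
Step 7 — Real power: P = Re(S) = 0.003644 W.
Step 8 — Reactive power: Q = Im(S) = -0.007932 VAR.
Step 9 — Apparent power: |S| = 0.008729 VA.
Step 10 — Power factor: PF = P/|S| = 0.4174 (leading).

(a) P = 0.003644 W  (b) Q = -0.007932 VAR  (c) S = 0.008729 VA  (d) PF = 0.4174 (leading)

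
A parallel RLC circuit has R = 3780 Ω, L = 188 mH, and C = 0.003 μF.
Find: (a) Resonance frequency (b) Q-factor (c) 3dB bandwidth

Step 1 — Resonance: ω₀ = 1/√(LC) = 1/√(0.188·3e-09) = 4.211e+04 rad/s.
Step 2 — f₀ = ω₀/(2π) = 6702 Hz.
Step 3 — Parallel Q: Q = R/(ω₀L) = 3780/(4.211e+04·0.188) = 0.4775.
Step 4 — Bandwidth: Δω = ω₀/Q = 8.818e+04 rad/s; BW = Δω/(2π) = 1.403e+04 Hz.

(a) f₀ = 6702 Hz  (b) Q = 0.4775  (c) BW = 1.403e+04 Hz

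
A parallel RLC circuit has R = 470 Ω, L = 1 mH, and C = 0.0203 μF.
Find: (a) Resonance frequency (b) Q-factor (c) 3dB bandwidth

Step 1 — Resonance: ω₀ = 1/√(LC) = 1/√(0.001·2.03e-08) = 2.219e+05 rad/s.
Step 2 — f₀ = ω₀/(2π) = 3.532e+04 Hz.
Step 3 — Parallel Q: Q = R/(ω₀L) = 470/(2.219e+05·0.001) = 2.118.
Step 4 — Bandwidth: Δω = ω₀/Q = 1.048e+05 rad/s; BW = Δω/(2π) = 1.668e+04 Hz.

(a) f₀ = 3.532e+04 Hz  (b) Q = 2.118  (c) BW = 1.668e+04 Hz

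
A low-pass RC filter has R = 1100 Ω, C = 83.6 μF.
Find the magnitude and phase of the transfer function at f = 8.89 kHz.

Step 1 — Angular frequency: ω = 2π·8890 = 5.586e+04 rad/s.
Step 2 — Transfer function: H(jω) = 1/(1 + jωRC).
Step 3 — Denominator: 1 + jωRC = 1 + j·5.586e+04·1100·8.36e-05 = 1 + j5137.
Step 4 — H = 3.79e-08 - j0.0001947.
Step 5 — Magnitude: |H| = 0.0001947 (-74.2 dB); phase: φ = -90.0°.

|H| = 0.0001947 (-74.2 dB), φ = -90.0°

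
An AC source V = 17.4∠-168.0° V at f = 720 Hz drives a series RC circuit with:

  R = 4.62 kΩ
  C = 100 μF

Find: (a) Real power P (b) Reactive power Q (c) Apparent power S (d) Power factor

Step 1 — Angular frequency: ω = 2π·f = 2π·720 = 4524 rad/s.
Step 2 — Component impedances:
  R: Z = R = 4620 Ω
  C: Z = 1/(jωC) = -j/(ω·C) = 0 - j2.21 Ω
Step 3 — Series combination: Z_total = R + C = 4620 - j2.21 Ω = 4620∠-0.0° Ω.
Step 4 — Source phasor: V = 17.4∠-168.0° V = -17.02 - j3.618 V.
Step 5 — Current: I = V / Z = -0.003684 - j0.0007848 A = 0.003766∠-168.0° A.
Step 6 — Complex power: S = V·I* = 0.06553 - j3.135e-05 VA.
Step 7 — Real power: P = Re(S) = 0.06553 W.
Step 8 — Reactive power: Q = Im(S) = -3.135e-05 VAR.
Step 9 — Apparent power: |S| = 0.06553 VA.
Step 10 — Power factor: PF = P/|S| = 1 (leading).

(a) P = 0.06553 W  (b) Q = -3.135e-05 VAR  (c) S = 0.06553 VA  (d) PF = 1 (leading)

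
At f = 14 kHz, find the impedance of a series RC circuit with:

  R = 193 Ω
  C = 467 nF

Step 1 — Angular frequency: ω = 2π·f = 2π·1.4e+04 = 8.796e+04 rad/s.
Step 2 — Component impedances:
  R: Z = R = 193 Ω
  C: Z = 1/(jωC) = -j/(ω·C) = 0 - j24.34 Ω
Step 3 — Series combination: Z_total = R + C = 193 - j24.34 Ω = 194.5∠-7.2° Ω.

Z = 193 - j24.34 Ω = 194.5∠-7.2° Ω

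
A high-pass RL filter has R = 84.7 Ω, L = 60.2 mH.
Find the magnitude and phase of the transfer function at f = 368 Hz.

Step 1 — Angular frequency: ω = 2π·368 = 2312 rad/s.
Step 2 — Transfer function: H(jω) = jωL/(R + jωL).
Step 3 — Numerator jωL = j·139.2; denominator R + jωL = 84.7 + j139.2.
Step 4 — H = 0.7298 + j0.4441.
Step 5 — Magnitude: |H| = 0.8543 (-1.4 dB); phase: φ = 31.3°.

|H| = 0.8543 (-1.4 dB), φ = 31.3°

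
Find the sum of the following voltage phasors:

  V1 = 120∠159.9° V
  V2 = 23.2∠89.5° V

Step 1 — Convert each phasor to rectangular form:
  V1 = 120·(cos(159.9°) + j·sin(159.9°)) = -112.7 + j41.24 V
  V2 = 23.2·(cos(89.5°) + j·sin(89.5°)) = 0.2025 + j23.2 V
Step 2 — Sum components: V_total = -112.5 + j64.44 V.
Step 3 — Convert to polar: |V_total| = 129.6 V, ∠V_total = 150.2°.

V_total = 129.6∠150.2° V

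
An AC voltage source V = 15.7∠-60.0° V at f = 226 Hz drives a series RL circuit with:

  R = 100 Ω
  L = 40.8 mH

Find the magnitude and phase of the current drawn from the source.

Step 1 — Angular frequency: ω = 2π·f = 2π·226 = 1420 rad/s.
Step 2 — Component impedances:
  R: Z = R = 100 Ω
  L: Z = jωL = j·1420·0.0408 = 0 + j57.94 Ω
Step 3 — Series combination: Z_total = R + L = 100 + j57.94 Ω = 115.6∠30.1° Ω.
Step 4 — Source phasor: V = 15.7∠-60.0° V = 7.85 - j13.6 V.
Step 5 — Ohm's law: I = V / Z_total = (7.85 - j13.6) / (100 + j57.94) = -0.0002046 - j0.1358 A.
Step 6 — Convert to polar: |I| = 0.1358 A, ∠I = -90.1°.

I = 0.1358∠-90.1° A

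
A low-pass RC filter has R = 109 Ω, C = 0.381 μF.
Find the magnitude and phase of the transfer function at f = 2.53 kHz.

Step 1 — Angular frequency: ω = 2π·2530 = 1.59e+04 rad/s.
Step 2 — Transfer function: H(jω) = 1/(1 + jωRC).
Step 3 — Denominator: 1 + jωRC = 1 + j·1.59e+04·109·3.81e-07 = 1 + j0.6602.
Step 4 — H = 0.6965 - j0.4598.
Step 5 — Magnitude: |H| = 0.8345 (-1.6 dB); phase: φ = -33.4°.

|H| = 0.8345 (-1.6 dB), φ = -33.4°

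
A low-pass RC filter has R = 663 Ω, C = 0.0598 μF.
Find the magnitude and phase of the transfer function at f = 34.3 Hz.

Step 1 — Angular frequency: ω = 2π·34.3 = 215.5 rad/s.
Step 2 — Transfer function: H(jω) = 1/(1 + jωRC).
Step 3 — Denominator: 1 + jωRC = 1 + j·215.5·663·5.98e-08 = 1 + j0.008545.
Step 4 — H = 0.9999 - j0.008544.
Step 5 — Magnitude: |H| = 1 (-0.0 dB); phase: φ = -0.5°.

|H| = 1 (-0.0 dB), φ = -0.5°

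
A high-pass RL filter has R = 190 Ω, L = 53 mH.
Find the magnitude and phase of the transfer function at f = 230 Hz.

Step 1 — Angular frequency: ω = 2π·230 = 1445 rad/s.
Step 2 — Transfer function: H(jω) = jωL/(R + jωL).
Step 3 — Numerator jωL = j·76.59; denominator R + jωL = 190 + j76.59.
Step 4 — H = 0.1398 + j0.3468.
Step 5 — Magnitude: |H| = 0.3739 (-8.5 dB); phase: φ = 68.0°.

|H| = 0.3739 (-8.5 dB), φ = 68.0°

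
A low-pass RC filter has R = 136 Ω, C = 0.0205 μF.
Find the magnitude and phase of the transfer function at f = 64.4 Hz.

Step 1 — Angular frequency: ω = 2π·64.4 = 404.6 rad/s.
Step 2 — Transfer function: H(jω) = 1/(1 + jωRC).
Step 3 — Denominator: 1 + jωRC = 1 + j·404.6·136·2.05e-08 = 1 + j0.001128.
Step 4 — H = 1 - j0.001128.
Step 5 — Magnitude: |H| = 1 (-0.0 dB); phase: φ = -0.1°.

|H| = 1 (-0.0 dB), φ = -0.1°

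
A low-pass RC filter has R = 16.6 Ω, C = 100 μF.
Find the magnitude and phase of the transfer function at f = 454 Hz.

Step 1 — Angular frequency: ω = 2π·454 = 2853 rad/s.
Step 2 — Transfer function: H(jω) = 1/(1 + jωRC).
Step 3 — Denominator: 1 + jωRC = 1 + j·2853·16.6·0.0001 = 1 + j4.735.
Step 4 — H = 0.04269 - j0.2022.
Step 5 — Magnitude: |H| = 0.2066 (-13.7 dB); phase: φ = -78.1°.

|H| = 0.2066 (-13.7 dB), φ = -78.1°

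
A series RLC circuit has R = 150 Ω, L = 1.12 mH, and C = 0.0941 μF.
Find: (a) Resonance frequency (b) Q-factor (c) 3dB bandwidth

Step 1 — Resonance: ω₀ = 1/√(LC) = 1/√(0.00112·9.41e-08) = 9.741e+04 rad/s.
Step 2 — f₀ = ω₀/(2π) = 1.55e+04 Hz.
Step 3 — Series Q: Q = ω₀L/R = 9.741e+04·0.00112/150 = 0.7273.
Step 4 — Bandwidth: Δω = ω₀/Q = 1.339e+05 rad/s; BW = Δω/(2π) = 2.132e+04 Hz.

(a) f₀ = 1.55e+04 Hz  (b) Q = 0.7273  (c) BW = 2.132e+04 Hz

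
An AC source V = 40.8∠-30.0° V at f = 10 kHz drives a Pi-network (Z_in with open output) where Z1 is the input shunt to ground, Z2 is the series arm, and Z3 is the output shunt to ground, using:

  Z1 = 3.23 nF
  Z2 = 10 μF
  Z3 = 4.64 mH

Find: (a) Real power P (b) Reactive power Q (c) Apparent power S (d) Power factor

Step 1 — Angular frequency: ω = 2π·f = 2π·1e+04 = 6.283e+04 rad/s.
Step 2 — Component impedances:
  Z1: Z = 1/(jωC) = -j/(ω·C) = 0 - j4927 Ω
  Z2: Z = 1/(jωC) = -j/(ω·C) = 0 - j1.592 Ω
  Z3: Z = jωL = j·6.283e+04·0.00464 = 0 + j291.5 Ω
Step 3 — With open output, the series arm Z2 and the output shunt Z3 appear in series to ground: Z2 + Z3 = 0 + j289.9 Ω.
Step 4 — Parallel with input shunt Z1: Z_in = Z1 || (Z2 + Z3) = 0 + j308.1 Ω = 308.1∠90.0° Ω.
Step 5 — Source phasor: V = 40.8∠-30.0° V = 35.33 - j20.4 V.
Step 6 — Current: I = V / Z = -0.06622 - j0.1147 A = 0.1324∠-120.0° A.
Step 7 — Complex power: S = V·I* = 0 + j5.403 VA.
Step 8 — Real power: P = Re(S) = 0 W.
Step 9 — Reactive power: Q = Im(S) = 5.403 VAR.
Step 10 — Apparent power: |S| = 5.403 VA.
Step 11 — Power factor: PF = P/|S| = 0 (lagging).

(a) P = 0 W  (b) Q = 5.403 VAR  (c) S = 5.403 VA  (d) PF = 0 (lagging)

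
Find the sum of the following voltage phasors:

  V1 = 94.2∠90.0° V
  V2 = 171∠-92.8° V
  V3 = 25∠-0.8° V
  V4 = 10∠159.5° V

Step 1 — Convert each phasor to rectangular form:
  V1 = 94.2·(cos(90.0°) + j·sin(90.0°)) = 0 + j94.2 V
  V2 = 171·(cos(-92.8°) + j·sin(-92.8°)) = -8.353 - j170.8 V
  V3 = 25·(cos(-0.8°) + j·sin(-0.8°)) = 25 - j0.3491 V
  V4 = 10·(cos(159.5°) + j·sin(159.5°)) = -9.367 + j3.502 V
Step 2 — Sum components: V_total = 7.278 - j73.44 V.
Step 3 — Convert to polar: |V_total| = 73.8 V, ∠V_total = -84.3°.

V_total = 73.8∠-84.3° V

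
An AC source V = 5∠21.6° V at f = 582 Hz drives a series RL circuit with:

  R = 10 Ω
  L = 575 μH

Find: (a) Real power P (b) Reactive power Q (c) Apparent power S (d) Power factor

Step 1 — Angular frequency: ω = 2π·f = 2π·582 = 3657 rad/s.
Step 2 — Component impedances:
  R: Z = R = 10 Ω
  L: Z = jωL = j·3657·0.000575 = 0 + j2.103 Ω
Step 3 — Series combination: Z_total = R + L = 10 + j2.103 Ω = 10.22∠11.9° Ω.
Step 4 — Source phasor: V = 5∠21.6° V = 4.649 + j1.841 V.
Step 5 — Current: I = V / Z = 0.4823 + j0.08266 A = 0.4893∠9.7° A.
Step 6 — Complex power: S = V·I* = 2.394 + j0.5034 VA.
Step 7 — Real power: P = Re(S) = 2.394 W.
Step 8 — Reactive power: Q = Im(S) = 0.5034 VAR.
Step 9 — Apparent power: |S| = 2.447 VA.
Step 10 — Power factor: PF = P/|S| = 0.9786 (lagging).

(a) P = 2.394 W  (b) Q = 0.5034 VAR  (c) S = 2.447 VA  (d) PF = 0.9786 (lagging)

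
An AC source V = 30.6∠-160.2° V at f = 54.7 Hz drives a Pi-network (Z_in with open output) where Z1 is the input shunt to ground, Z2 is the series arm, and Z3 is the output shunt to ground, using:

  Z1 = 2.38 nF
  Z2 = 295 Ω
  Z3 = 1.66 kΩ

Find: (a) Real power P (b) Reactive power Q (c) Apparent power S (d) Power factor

Step 1 — Angular frequency: ω = 2π·f = 2π·54.7 = 343.7 rad/s.
Step 2 — Component impedances:
  Z1: Z = 1/(jωC) = -j/(ω·C) = 0 - j1.223e+06 Ω
  Z2: Z = R = 295 Ω
  Z3: Z = R = 1660 Ω
Step 3 — With open output, the series arm Z2 and the output shunt Z3 appear in series to ground: Z2 + Z3 = 1955 Ω.
Step 4 — Parallel with input shunt Z1: Z_in = Z1 || (Z2 + Z3) = 1955 - j3.126 Ω = 1955∠-0.1° Ω.
Step 5 — Source phasor: V = 30.6∠-160.2° V = -28.79 - j10.37 V.
Step 6 — Current: I = V / Z = -0.01472 - j0.005326 A = 0.01565∠-160.1° A.
Step 7 — Complex power: S = V·I* = 0.479 - j0.0007659 VA.
Step 8 — Real power: P = Re(S) = 0.479 W.
Step 9 — Reactive power: Q = Im(S) = -0.0007659 VAR.
Step 10 — Apparent power: |S| = 0.479 VA.
Step 11 — Power factor: PF = P/|S| = 1 (leading).

(a) P = 0.479 W  (b) Q = -0.0007659 VAR  (c) S = 0.479 VA  (d) PF = 1 (leading)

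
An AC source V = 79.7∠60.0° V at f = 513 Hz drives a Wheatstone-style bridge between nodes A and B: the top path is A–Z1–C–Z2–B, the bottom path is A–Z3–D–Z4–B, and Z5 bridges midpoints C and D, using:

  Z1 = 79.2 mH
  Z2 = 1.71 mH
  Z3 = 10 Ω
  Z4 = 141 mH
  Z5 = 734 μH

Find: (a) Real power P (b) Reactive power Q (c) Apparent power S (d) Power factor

Step 1 — Angular frequency: ω = 2π·f = 2π·513 = 3223 rad/s.
Step 2 — Component impedances:
  Z1: Z = jωL = j·3223·0.0792 = 0 + j255.3 Ω
  Z2: Z = jωL = j·3223·0.00171 = 0 + j5.512 Ω
  Z3: Z = R = 10 Ω
  Z4: Z = jωL = j·3223·0.141 = 0 + j454.5 Ω
  Z5: Z = jωL = j·3223·0.000734 = 0 + j2.366 Ω
Step 3 — Bridge requires nodal analysis (the Z5 bridge couples midpoints C and D, so the two paths cannot be reduced to a simple series/parallel combination). Setting node B to ground and injecting 1 A at node A, the 3-node admittance system at A, C, D solves to V_A = Z_AB = 9.806 + j8.103 Ω = 12.72∠39.6° Ω.
Step 4 — Source phasor: V = 79.7∠60.0° V = 39.85 + j69.02 V.
Step 5 — Current: I = V / Z = 5.871 + j2.187 A = 6.266∠20.4° A.
Step 6 — Complex power: S = V·I* = 384.9 + j318.1 VA.
Step 7 — Real power: P = Re(S) = 384.9 W.
Step 8 — Reactive power: Q = Im(S) = 318.1 VAR.
Step 9 — Apparent power: |S| = 499.4 VA.
Step 10 — Power factor: PF = P/|S| = 0.7709 (lagging).

(a) P = 384.9 W  (b) Q = 318.1 VAR  (c) S = 499.4 VA  (d) PF = 0.7709 (lagging)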